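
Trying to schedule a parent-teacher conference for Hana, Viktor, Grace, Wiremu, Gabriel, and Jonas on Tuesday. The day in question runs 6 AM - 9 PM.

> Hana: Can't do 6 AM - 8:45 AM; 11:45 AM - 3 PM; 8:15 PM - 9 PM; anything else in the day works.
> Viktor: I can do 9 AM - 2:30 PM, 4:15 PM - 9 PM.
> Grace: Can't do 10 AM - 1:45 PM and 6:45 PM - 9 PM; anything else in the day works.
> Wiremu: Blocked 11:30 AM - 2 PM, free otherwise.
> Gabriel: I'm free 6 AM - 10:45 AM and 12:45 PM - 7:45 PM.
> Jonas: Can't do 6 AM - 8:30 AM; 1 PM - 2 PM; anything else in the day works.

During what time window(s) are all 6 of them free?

Hana free: 08:45-11:45, 15:00-20:15 (invert busy blocks within the working day).
Viktor free: 09:00-14:30, 16:15-21:00.
Grace free: 06:00-10:00, 13:45-18:45 (invert busy blocks within the working day).
Wiremu free: 06:00-11:30, 14:00-21:00 (invert busy blocks within the working day).
Gabriel free: 06:00-10:45, 12:45-19:45.
Jonas free: 08:30-13:00, 14:00-21:00 (invert busy blocks within the working day).
Hana ∩ Viktor: 09:00-11:45, 16:15-20:15.
Hana ∩ Viktor ∩ Grace: 09:00-10:00, 16:15-18:45.
Hana ∩ Viktor ∩ Grace ∩ Wiremu: 09:00-10:00, 16:15-18:45.
Hana ∩ Viktor ∩ Grace ∩ Wiremu ∩ Gabriel: 09:00-10:00, 16:15-18:45.
Hana ∩ Viktor ∩ Grace ∩ Wiremu ∩ Gabriel ∩ Jonas: 09:00-10:00, 16:15-18:45.
So the common availability across everyone is 09:00-10:00, 16:15-18:45.

09:00-10:00, 16:15-18:45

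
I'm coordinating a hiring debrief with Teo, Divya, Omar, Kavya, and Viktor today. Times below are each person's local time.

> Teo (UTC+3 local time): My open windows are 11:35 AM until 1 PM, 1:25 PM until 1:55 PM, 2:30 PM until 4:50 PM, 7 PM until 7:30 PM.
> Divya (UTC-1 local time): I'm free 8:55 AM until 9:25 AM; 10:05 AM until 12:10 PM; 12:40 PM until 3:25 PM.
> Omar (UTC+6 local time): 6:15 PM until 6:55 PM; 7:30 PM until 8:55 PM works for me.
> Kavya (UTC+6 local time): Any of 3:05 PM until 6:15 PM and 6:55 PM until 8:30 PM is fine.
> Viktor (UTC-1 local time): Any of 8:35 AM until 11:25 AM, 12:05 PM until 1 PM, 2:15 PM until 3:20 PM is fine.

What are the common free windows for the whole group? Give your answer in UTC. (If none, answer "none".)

Teo in UTC: 08:35-10:00, 10:25-10:55, 11:30-13:50, 16:00-16:30 (subtract 3h to convert from UTC+3).
Divya in UTC: 09:55-10:25, 11:05-13:10, 13:40-16:25 (add 1h to convert from UTC-1).
Omar in UTC: 12:15-12:55, 13:30-14:55 (subtract 6h to convert from UTC+6).
Kavya in UTC: 09:05-12:15, 12:55-14:30 (subtract 6h to convert from UTC+6).
Viktor in UTC: 09:35-12:25, 13:05-14:00, 15:15-16:20 (add 1h to convert from UTC-1).
Teo ∩ Divya: 09:55-10:00, 11:30-13:10, 13:40-13:50, 16:00-16:25.
Teo ∩ Divya ∩ Omar: 12:15-12:55, 13:40-13:50.
Teo ∩ Divya ∩ Omar ∩ Kavya: 13:40-13:50.
Teo ∩ Divya ∩ Omar ∩ Kavya ∩ Viktor: 13:40-13:50.

13:40-13:50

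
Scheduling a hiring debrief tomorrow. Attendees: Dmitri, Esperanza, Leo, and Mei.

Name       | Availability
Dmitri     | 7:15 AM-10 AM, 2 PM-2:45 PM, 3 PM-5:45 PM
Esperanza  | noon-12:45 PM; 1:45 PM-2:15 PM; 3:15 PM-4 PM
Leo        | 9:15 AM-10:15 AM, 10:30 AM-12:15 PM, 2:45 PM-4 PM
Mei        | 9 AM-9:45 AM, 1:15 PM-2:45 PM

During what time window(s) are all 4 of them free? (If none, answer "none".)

Dmitri ∩ Esperanza: 14:00-14:15, 15:15-16:00.
Dmitri ∩ Esperanza ∩ Leo: 15:15-16:00.
Dmitri ∩ Esperanza ∩ Leo ∩ Mei: ∅.
There is no time when everyone is free.

none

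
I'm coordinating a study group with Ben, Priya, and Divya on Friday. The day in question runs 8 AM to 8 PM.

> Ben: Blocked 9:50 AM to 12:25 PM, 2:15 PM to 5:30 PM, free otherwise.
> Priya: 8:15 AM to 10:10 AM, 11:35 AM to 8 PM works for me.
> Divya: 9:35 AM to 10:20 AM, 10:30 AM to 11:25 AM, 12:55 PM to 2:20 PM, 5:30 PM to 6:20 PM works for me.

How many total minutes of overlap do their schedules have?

145

Ben free: 08:00-09:50, 12:25-14:15, 17:30-20:00 (invert busy blocks within the working day).
Priya free: 08:15-10:10, 11:35-20:00.
Divya free: 09:35-10:20, 10:30-11:25, 12:55-14:20, 17:30-18:20.
Ben ∩ Priya: 08:15-09:50, 12:25-14:15, 17:30-20:00.
Ben ∩ Priya ∩ Divya: 09:35-09:50, 12:55-14:15, 17:30-18:20.
Summing the common windows: 15 + 80 + 50 = 145 minutes.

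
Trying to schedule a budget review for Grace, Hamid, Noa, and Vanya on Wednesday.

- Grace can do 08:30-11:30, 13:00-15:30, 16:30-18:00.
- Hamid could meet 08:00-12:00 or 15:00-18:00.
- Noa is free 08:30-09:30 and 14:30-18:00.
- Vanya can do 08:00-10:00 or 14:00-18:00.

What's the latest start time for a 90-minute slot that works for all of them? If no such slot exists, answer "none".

Grace ∩ Hamid: 08:30-11:30, 15:00-15:30, 16:30-18:00.
Grace ∩ Hamid ∩ Noa: 08:30-09:30, 15:00-15:30, 16:30-18:00.
Grace ∩ Hamid ∩ Noa ∩ Vanya: 08:30-09:30, 15:00-15:30, 16:30-18:00.
The last common window of at least 90 minutes is 16:30-18:00; a 90-minute meeting can start as late as 16:30 and still end by 18:00.

16:30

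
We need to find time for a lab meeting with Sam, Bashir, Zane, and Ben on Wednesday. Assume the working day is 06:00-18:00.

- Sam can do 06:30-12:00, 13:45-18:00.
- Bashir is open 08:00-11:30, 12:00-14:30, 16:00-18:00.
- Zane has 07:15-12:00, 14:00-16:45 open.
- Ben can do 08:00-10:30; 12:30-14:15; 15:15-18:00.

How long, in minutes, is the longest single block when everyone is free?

Sam ∩ Bashir: 08:00-11:30, 13:45-14:30, 16:00-18:00.
Sam ∩ Bashir ∩ Zane: 08:00-11:30, 14:00-14:30, 16:00-16:45.
Sam ∩ Bashir ∩ Zane ∩ Ben: 08:00-10:30, 14:00-14:15, 16:00-16:45.
So the common availability across everyone is 08:00-10:30, 14:00-14:15, 16:00-16:45.
The longest is 08:00-10:30 at 150 minutes.

150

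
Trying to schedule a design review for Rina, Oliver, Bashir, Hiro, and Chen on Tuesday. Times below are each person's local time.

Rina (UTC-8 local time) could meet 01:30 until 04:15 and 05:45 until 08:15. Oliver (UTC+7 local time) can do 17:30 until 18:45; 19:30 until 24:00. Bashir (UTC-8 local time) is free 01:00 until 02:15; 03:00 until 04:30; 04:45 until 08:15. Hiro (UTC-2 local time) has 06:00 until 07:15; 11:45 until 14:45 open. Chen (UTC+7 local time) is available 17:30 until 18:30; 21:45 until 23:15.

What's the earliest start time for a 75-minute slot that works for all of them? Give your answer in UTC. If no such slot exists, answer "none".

Rina in UTC: 09:30-12:15, 13:45-16:15 (add 8h to convert from UTC-8).
Oliver in UTC: 10:30-11:45, 12:30-17:00 (subtract 7h to convert from UTC+7).
Bashir in UTC: 09:00-10:15, 11:00-12:30, 12:45-16:15 (add 8h to convert from UTC-8).
Hiro in UTC: 08:00-09:15, 13:45-16:45 (add 2h to convert from UTC-2).
Chen in UTC: 10:30-11:30, 14:45-16:15 (subtract 7h to convert from UTC+7).
Rina ∩ Oliver: 10:30-11:45, 13:45-16:15.
Rina ∩ Oliver ∩ Bashir: 11:00-11:45, 13:45-16:15.
Rina ∩ Oliver ∩ Bashir ∩ Hiro: 13:45-16:15.
Rina ∩ Oliver ∩ Bashir ∩ Hiro ∩ Chen: 14:45-16:15.
The first common window of at least 75 minutes is 14:45-16:15, so the earliest start is 14:45.

14:45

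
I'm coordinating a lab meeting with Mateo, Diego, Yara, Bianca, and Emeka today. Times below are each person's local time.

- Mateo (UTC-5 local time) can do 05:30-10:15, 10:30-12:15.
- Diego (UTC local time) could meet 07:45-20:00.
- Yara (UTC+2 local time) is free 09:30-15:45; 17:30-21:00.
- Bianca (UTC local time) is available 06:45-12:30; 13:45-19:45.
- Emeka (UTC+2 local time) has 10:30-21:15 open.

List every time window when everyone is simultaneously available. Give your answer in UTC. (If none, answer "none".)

10:30-12:30, 15:30-17:15

Mateo in UTC: 10:30-15:15, 15:30-17:15 (add 5h to convert from UTC-5).
Diego in UTC: 07:45-20:00.
Yara in UTC: 07:30-13:45, 15:30-19:00 (subtract 2h to convert from UTC+2).
Bianca in UTC: 06:45-12:30, 13:45-19:45.
Emeka in UTC: 08:30-19:15 (subtract 2h to convert from UTC+2).
Mateo ∩ Diego: 10:30-15:15, 15:30-17:15.
Mateo ∩ Diego ∩ Yara: 10:30-13:45, 15:30-17:15.
Mateo ∩ Diego ∩ Yara ∩ Bianca: 10:30-12:30, 15:30-17:15.
Mateo ∩ Diego ∩ Yara ∩ Bianca ∩ Emeka: 10:30-12:30, 15:30-17:15.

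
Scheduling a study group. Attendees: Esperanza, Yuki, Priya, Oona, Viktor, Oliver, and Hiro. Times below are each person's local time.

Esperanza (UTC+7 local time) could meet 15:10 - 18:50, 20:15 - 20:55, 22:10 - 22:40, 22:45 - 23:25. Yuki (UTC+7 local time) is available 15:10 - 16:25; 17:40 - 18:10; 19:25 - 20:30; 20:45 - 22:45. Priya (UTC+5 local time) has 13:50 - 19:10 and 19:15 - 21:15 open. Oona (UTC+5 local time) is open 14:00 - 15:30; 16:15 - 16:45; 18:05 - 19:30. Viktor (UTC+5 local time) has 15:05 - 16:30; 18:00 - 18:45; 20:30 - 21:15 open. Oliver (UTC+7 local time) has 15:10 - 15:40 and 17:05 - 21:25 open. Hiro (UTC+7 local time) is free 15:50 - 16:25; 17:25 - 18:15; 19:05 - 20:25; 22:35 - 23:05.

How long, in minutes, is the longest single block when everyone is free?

10

Esperanza in UTC: 08:10-11:50, 13:15-13:55, 15:10-15:40, 15:45-16:25 (subtract 7h to convert from UTC+7).
Yuki in UTC: 08:10-09:25, 10:40-11:10, 12:25-13:30, 13:45-15:45 (subtract 7h to convert from UTC+7).
Priya in UTC: 08:50-14:10, 14:15-16:15 (subtract 5h to convert from UTC+5).
Oona in UTC: 09:00-10:30, 11:15-11:45, 13:05-14:30 (subtract 5h to convert from UTC+5).
Viktor in UTC: 10:05-11:30, 13:00-13:45, 15:30-16:15 (subtract 5h to convert from UTC+5).
Oliver in UTC: 08:10-08:40, 10:05-14:25 (subtract 7h to convert from UTC+7).
Hiro in UTC: 08:50-09:25, 10:25-11:15, 12:05-13:25, 15:35-16:05 (subtract 7h to convert from UTC+7).
Esperanza ∩ Yuki: 08:10-09:25, 10:40-11:10, 13:15-13:30, 13:45-13:55, 15:10-15:40.
Esperanza ∩ Yuki ∩ Priya: 08:50-09:25, 10:40-11:10, 13:15-13:30, 13:45-13:55, 15:10-15:40.
Esperanza ∩ Yuki ∩ Priya ∩ Oona: 09:00-09:25, 13:15-13:30, 13:45-13:55.
Esperanza ∩ Yuki ∩ Priya ∩ Oona ∩ Viktor: 13:15-13:30.
Esperanza ∩ Yuki ∩ Priya ∩ Oona ∩ Viktor ∩ Oliver: 13:15-13:30.
Esperanza ∩ Yuki ∩ Priya ∩ Oona ∩ Viktor ∩ Oliver ∩ Hiro: 13:15-13:25.
The longest is 13:15-13:25 at 10 minutes.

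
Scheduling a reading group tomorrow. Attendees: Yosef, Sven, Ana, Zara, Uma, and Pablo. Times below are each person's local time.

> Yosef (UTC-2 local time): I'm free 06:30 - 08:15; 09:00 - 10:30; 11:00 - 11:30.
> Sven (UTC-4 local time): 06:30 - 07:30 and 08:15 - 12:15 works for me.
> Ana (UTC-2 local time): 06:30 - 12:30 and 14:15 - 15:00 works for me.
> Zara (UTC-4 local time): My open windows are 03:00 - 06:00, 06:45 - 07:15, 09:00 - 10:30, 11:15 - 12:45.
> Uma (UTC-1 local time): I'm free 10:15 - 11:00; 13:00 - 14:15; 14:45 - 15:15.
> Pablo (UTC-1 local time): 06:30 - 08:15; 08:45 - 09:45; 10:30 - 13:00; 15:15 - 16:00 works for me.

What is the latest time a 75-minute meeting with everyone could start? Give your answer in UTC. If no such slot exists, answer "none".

none

Yosef in UTC: 08:30-10:15, 11:00-12:30, 13:00-13:30 (add 2h to convert from UTC-2).
Sven in UTC: 10:30-11:30, 12:15-16:15 (add 4h to convert from UTC-4).
Ana in UTC: 08:30-14:30, 16:15-17:00 (add 2h to convert from UTC-2).
Zara in UTC: 07:00-10:00, 10:45-11:15, 13:00-14:30, 15:15-16:45 (add 4h to convert from UTC-4).
Uma in UTC: 11:15-12:00, 14:00-15:15, 15:45-16:15 (add 1h to convert from UTC-1).
Pablo in UTC: 07:30-09:15, 09:45-10:45, 11:30-14:00, 16:15-17:00 (add 1h to convert from UTC-1).
Yosef ∩ Sven: 11:00-11:30, 12:15-12:30, 13:00-13:30.
Yosef ∩ Sven ∩ Ana: 11:00-11:30, 12:15-12:30, 13:00-13:30.
Yosef ∩ Sven ∩ Ana ∩ Zara: 11:00-11:15, 13:00-13:30.
Yosef ∩ Sven ∩ Ana ∩ Zara ∩ Uma: ∅.
Yosef ∩ Sven ∩ Ana ∩ Zara ∩ Uma ∩ Pablo: ∅.
There is no time when everyone is free.
No common window is at least 75 minutes long.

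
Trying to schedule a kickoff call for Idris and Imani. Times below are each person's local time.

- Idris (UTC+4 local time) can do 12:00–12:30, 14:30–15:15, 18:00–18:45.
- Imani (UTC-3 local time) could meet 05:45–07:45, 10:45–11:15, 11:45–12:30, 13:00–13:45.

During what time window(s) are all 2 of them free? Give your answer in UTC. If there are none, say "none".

10:30-10:45, 14:00-14:15

Idris in UTC: 08:00-08:30, 10:30-11:15, 14:00-14:45 (subtract 4h to convert from UTC+4).
Imani in UTC: 08:45-10:45, 13:45-14:15, 14:45-15:30, 16:00-16:45 (add 3h to convert from UTC-3).
Idris ∩ Imani: 10:30-10:45, 14:00-14:15.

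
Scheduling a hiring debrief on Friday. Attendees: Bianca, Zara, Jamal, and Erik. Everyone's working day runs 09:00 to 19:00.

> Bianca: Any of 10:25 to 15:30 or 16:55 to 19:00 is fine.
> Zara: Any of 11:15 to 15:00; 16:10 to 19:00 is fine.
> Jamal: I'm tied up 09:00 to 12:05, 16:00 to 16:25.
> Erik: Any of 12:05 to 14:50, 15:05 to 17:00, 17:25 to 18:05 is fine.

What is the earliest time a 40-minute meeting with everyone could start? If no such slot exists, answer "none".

Bianca free: 10:25-15:30, 16:55-19:00.
Zara free: 11:15-15:00, 16:10-19:00.
Jamal free: 12:05-16:00, 16:25-19:00 (invert busy blocks within the working day).
Erik free: 12:05-14:50, 15:05-17:00, 17:25-18:05.
Bianca ∩ Zara: 11:15-15:00, 16:55-19:00.
Bianca ∩ Zara ∩ Jamal: 12:05-15:00, 16:55-19:00.
Bianca ∩ Zara ∩ Jamal ∩ Erik: 12:05-14:50, 16:55-17:00, 17:25-18:05.
The first common window of at least 40 minutes is 12:05-14:50, so the earliest start is 12:05.

12:05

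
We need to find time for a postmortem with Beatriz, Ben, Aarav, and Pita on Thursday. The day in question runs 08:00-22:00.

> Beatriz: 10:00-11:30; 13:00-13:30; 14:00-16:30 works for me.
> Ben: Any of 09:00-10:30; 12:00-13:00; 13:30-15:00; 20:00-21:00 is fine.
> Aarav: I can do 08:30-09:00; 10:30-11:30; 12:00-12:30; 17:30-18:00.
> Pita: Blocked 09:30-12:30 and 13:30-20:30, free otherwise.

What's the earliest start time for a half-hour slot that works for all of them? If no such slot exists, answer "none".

none

Beatriz free: 10:00-11:30, 13:00-13:30, 14:00-16:30.
Ben free: 09:00-10:30, 12:00-13:00, 13:30-15:00, 20:00-21:00.
Aarav free: 08:30-09:00, 10:30-11:30, 12:00-12:30, 17:30-18:00.
Pita free: 08:00-09:30, 12:30-13:30, 20:30-22:00 (invert busy blocks within the working day).
Beatriz ∩ Ben: 10:00-10:30, 14:00-15:00.
Beatriz ∩ Ben ∩ Aarav: ∅.
Beatriz ∩ Ben ∩ Aarav ∩ Pita: ∅.
There is no time when everyone is free.
No common window is at least 30 minutes long.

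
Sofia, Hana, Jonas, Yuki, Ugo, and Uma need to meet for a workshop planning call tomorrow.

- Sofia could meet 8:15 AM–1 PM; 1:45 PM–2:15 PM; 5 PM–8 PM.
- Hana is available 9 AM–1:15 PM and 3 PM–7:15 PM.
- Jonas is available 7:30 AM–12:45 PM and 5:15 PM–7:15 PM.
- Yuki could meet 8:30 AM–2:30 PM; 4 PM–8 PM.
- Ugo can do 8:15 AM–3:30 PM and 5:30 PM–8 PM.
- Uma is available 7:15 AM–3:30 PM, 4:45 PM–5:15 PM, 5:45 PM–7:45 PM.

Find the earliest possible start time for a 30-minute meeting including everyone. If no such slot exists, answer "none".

Sofia ∩ Hana: 09:00-13:00, 17:00-19:15.
Sofia ∩ Hana ∩ Jonas: 09:00-12:45, 17:15-19:15.
Sofia ∩ Hana ∩ Jonas ∩ Yuki: 09:00-12:45, 17:15-19:15.
Sofia ∩ Hana ∩ Jonas ∩ Yuki ∩ Ugo: 09:00-12:45, 17:30-19:15.
Sofia ∩ Hana ∩ Jonas ∩ Yuki ∩ Ugo ∩ Uma: 09:00-12:45, 17:45-19:15.
The first common window of at least 30 minutes is 09:00-12:45, so the earliest start is 09:00.

09:00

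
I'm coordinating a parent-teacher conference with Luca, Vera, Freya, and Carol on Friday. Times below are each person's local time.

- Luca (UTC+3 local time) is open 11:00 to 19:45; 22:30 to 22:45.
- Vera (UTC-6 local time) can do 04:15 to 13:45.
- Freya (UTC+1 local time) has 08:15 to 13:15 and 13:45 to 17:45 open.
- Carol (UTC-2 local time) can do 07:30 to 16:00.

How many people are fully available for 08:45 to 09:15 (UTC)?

2

Luca in UTC: 08:00-16:45, 19:30-19:45 (subtract 3h to convert from UTC+3).
Vera in UTC: 10:15-19:45 (add 6h to convert from UTC-6).
Freya in UTC: 07:15-12:15, 12:45-16:45 (subtract 1h to convert from UTC+1).
Carol in UTC: 09:30-18:00 (add 2h to convert from UTC-2).
Luca and Freya can make the full 08:45-09:15 slot — that's 2.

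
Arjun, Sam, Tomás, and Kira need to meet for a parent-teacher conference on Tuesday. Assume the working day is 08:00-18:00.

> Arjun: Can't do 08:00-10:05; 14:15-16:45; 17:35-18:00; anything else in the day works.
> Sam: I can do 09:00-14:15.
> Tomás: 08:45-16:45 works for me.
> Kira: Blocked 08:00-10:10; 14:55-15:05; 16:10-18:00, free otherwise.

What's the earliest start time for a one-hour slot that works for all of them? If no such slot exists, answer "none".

Arjun free: 10:05-14:15, 16:45-17:35 (invert busy blocks within the working day).
Sam free: 09:00-14:15.
Tomás free: 08:45-16:45.
Kira free: 10:10-14:55, 15:05-16:10 (invert busy blocks within the working day).
Arjun ∩ Sam: 10:05-14:15.
Arjun ∩ Sam ∩ Tomás: 10:05-14:15.
Arjun ∩ Sam ∩ Tomás ∩ Kira: 10:10-14:15.
The first common window of at least 60 minutes is 10:10-14:15, so the earliest start is 10:10.

10:10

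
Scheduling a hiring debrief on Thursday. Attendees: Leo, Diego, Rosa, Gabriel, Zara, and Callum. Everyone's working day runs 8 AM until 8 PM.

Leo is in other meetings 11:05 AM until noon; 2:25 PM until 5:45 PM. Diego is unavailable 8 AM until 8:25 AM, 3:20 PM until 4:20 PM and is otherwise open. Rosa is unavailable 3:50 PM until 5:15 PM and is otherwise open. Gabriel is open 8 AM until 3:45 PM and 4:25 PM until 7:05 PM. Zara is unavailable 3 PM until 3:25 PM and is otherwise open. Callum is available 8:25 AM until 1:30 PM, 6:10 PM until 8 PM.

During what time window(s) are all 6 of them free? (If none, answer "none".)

Leo free: 08:00-11:05, 12:00-14:25, 17:45-20:00 (invert busy blocks within the working day).
Diego free: 08:25-15:20, 16:20-20:00 (invert busy blocks within the working day).
Rosa free: 08:00-15:50, 17:15-20:00 (invert busy blocks within the working day).
Gabriel free: 08:00-15:45, 16:25-19:05.
Zara free: 08:00-15:00, 15:25-20:00 (invert busy blocks within the working day).
Callum free: 08:25-13:30, 18:10-20:00.
Leo ∩ Diego: 08:25-11:05, 12:00-14:25, 17:45-20:00.
Leo ∩ Diego ∩ Rosa: 08:25-11:05, 12:00-14:25, 17:45-20:00.
Leo ∩ Diego ∩ Rosa ∩ Gabriel: 08:25-11:05, 12:00-14:25, 17:45-19:05.
Leo ∩ Diego ∩ Rosa ∩ Gabriel ∩ Zara: 08:25-11:05, 12:00-14:25, 17:45-19:05.
Leo ∩ Diego ∩ Rosa ∩ Gabriel ∩ Zara ∩ Callum: 08:25-11:05, 12:00-13:30, 18:10-19:05.
So the common availability across everyone is 08:25-11:05, 12:00-13:30, 18:10-19:05.

08:25-11:05, 12:00-13:30, 18:10-19:05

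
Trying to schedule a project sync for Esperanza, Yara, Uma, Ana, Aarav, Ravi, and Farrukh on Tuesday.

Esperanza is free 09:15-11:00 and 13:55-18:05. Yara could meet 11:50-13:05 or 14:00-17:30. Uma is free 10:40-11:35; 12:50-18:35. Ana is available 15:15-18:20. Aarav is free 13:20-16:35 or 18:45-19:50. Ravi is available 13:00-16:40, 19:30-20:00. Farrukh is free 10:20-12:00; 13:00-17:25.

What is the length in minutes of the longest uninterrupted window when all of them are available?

Esperanza ∩ Yara: 14:00-17:30.
Esperanza ∩ Yara ∩ Uma: 14:00-17:30.
Esperanza ∩ Yara ∩ Uma ∩ Ana: 15:15-17:30.
Esperanza ∩ Yara ∩ Uma ∩ Ana ∩ Aarav: 15:15-16:35.
Esperanza ∩ Yara ∩ Uma ∩ Ana ∩ Aarav ∩ Ravi: 15:15-16:35.
Esperanza ∩ Yara ∩ Uma ∩ Ana ∩ Aarav ∩ Ravi ∩ Farrukh: 15:15-16:35.
So the common availability across everyone is 15:15-16:35.
The longest is 15:15-16:35 at 80 minutes.

80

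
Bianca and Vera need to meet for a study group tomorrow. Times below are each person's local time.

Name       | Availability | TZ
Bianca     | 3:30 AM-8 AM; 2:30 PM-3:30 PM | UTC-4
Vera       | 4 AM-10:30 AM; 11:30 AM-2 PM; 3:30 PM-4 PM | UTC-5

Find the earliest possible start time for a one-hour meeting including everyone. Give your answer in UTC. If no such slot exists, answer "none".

Bianca in UTC: 07:30-12:00, 18:30-19:30 (add 4h to convert from UTC-4).
Vera in UTC: 09:00-15:30, 16:30-19:00, 20:30-21:00 (add 5h to convert from UTC-5).
Bianca ∩ Vera: 09:00-12:00, 18:30-19:00.
The first common window of at least 60 minutes is 09:00-12:00, so the earliest start is 09:00.

09:00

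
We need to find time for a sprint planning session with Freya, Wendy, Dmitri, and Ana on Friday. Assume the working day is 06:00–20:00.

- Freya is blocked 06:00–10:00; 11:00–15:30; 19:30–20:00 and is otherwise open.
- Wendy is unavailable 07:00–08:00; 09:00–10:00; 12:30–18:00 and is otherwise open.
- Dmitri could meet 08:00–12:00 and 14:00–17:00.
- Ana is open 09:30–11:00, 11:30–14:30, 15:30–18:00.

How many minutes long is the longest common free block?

Freya free: 10:00-11:00, 15:30-19:30 (invert busy blocks within the working day).
Wendy free: 06:00-07:00, 08:00-09:00, 10:00-12:30, 18:00-20:00 (invert busy blocks within the working day).
Dmitri free: 08:00-12:00, 14:00-17:00.
Ana free: 09:30-11:00, 11:30-14:30, 15:30-18:00.
Freya ∩ Wendy: 10:00-11:00, 18:00-19:30.
Freya ∩ Wendy ∩ Dmitri: 10:00-11:00.
Freya ∩ Wendy ∩ Dmitri ∩ Ana: 10:00-11:00.
The longest is 10:00-11:00 at 60 minutes.

60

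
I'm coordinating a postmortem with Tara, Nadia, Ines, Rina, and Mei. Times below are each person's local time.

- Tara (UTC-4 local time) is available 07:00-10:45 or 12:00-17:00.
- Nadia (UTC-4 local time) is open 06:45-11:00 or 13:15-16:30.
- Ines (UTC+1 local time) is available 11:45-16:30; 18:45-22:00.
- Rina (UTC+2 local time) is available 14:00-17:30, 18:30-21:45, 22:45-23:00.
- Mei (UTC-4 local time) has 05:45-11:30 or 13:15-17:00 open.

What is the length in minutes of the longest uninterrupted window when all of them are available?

Tara in UTC: 11:00-14:45, 16:00-21:00 (add 4h to convert from UTC-4).
Nadia in UTC: 10:45-15:00, 17:15-20:30 (add 4h to convert from UTC-4).
Ines in UTC: 10:45-15:30, 17:45-21:00 (subtract 1h to convert from UTC+1).
Rina in UTC: 12:00-15:30, 16:30-19:45, 20:45-21:00 (subtract 2h to convert from UTC+2).
Mei in UTC: 09:45-15:30, 17:15-21:00 (add 4h to convert from UTC-4).
Tara ∩ Nadia: 11:00-14:45, 17:15-20:30.
Tara ∩ Nadia ∩ Ines: 11:00-14:45, 17:45-20:30.
Tara ∩ Nadia ∩ Ines ∩ Rina: 12:00-14:45, 17:45-19:45.
Tara ∩ Nadia ∩ Ines ∩ Rina ∩ Mei: 12:00-14:45, 17:45-19:45.
Those are the intersection windows.
The longest is 12:00-14:45 at 165 minutes.

165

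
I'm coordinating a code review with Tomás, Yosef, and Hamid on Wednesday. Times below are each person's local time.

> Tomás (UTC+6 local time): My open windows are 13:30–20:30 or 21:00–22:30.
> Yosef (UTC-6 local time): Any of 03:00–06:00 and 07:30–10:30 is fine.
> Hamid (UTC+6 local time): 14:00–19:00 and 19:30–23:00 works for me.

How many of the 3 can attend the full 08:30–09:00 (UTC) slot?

2

Tomás in UTC: 07:30-14:30, 15:00-16:30 (subtract 6h to convert from UTC+6).
Yosef in UTC: 09:00-12:00, 13:30-16:30 (add 6h to convert from UTC-6).
Hamid in UTC: 08:00-13:00, 13:30-17:00 (subtract 6h to convert from UTC+6).
Tomás and Hamid can make the full 08:30-09:00 slot — that's 2.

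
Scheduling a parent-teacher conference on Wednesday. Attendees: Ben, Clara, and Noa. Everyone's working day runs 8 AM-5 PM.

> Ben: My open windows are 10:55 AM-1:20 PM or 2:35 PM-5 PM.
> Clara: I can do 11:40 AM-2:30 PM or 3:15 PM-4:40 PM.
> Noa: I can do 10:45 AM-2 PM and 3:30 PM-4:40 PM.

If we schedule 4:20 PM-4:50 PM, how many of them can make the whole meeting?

Ben can make the full 16:20-16:50 slot — that's 1.

1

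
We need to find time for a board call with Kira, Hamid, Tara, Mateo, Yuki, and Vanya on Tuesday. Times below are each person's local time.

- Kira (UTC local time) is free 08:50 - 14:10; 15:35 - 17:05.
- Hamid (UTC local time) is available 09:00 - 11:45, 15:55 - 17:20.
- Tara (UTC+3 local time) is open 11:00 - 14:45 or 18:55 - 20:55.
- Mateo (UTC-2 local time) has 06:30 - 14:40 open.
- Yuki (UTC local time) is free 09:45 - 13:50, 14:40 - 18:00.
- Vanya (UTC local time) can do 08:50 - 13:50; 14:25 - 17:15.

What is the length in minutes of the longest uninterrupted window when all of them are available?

120

Kira in UTC: 08:50-14:10, 15:35-17:05.
Hamid in UTC: 09:00-11:45, 15:55-17:20.
Tara in UTC: 08:00-11:45, 15:55-17:55 (subtract 3h to convert from UTC+3).
Mateo in UTC: 08:30-16:40 (add 2h to convert from UTC-2).
Yuki in UTC: 09:45-13:50, 14:40-18:00.
Vanya in UTC: 08:50-13:50, 14:25-17:15.
Kira ∩ Hamid: 09:00-11:45, 15:55-17:05.
Kira ∩ Hamid ∩ Tara: 09:00-11:45, 15:55-17:05.
Kira ∩ Hamid ∩ Tara ∩ Mateo: 09:00-11:45, 15:55-16:40.
Kira ∩ Hamid ∩ Tara ∩ Mateo ∩ Yuki: 09:45-11:45, 15:55-16:40.
Kira ∩ Hamid ∩ Tara ∩ Mateo ∩ Yuki ∩ Vanya: 09:45-11:45, 15:55-16:40.
The longest is 09:45-11:45 at 120 minutes.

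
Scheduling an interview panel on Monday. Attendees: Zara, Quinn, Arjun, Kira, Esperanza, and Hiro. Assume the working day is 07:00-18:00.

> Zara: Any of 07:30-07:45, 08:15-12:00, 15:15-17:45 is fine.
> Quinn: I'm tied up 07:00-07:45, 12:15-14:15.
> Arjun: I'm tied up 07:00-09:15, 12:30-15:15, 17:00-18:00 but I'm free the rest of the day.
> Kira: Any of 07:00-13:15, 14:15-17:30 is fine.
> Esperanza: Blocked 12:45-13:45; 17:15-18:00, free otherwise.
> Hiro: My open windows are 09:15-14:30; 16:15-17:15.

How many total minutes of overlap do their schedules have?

210

Zara free: 07:30-07:45, 08:15-12:00, 15:15-17:45.
Quinn free: 07:45-12:15, 14:15-18:00 (invert busy blocks within the working day).
Arjun free: 09:15-12:30, 15:15-17:00 (invert busy blocks within the working day).
Kira free: 07:00-13:15, 14:15-17:30.
Esperanza free: 07:00-12:45, 13:45-17:15 (invert busy blocks within the working day).
Hiro free: 09:15-14:30, 16:15-17:15.
Zara ∩ Quinn: 08:15-12:00, 15:15-17:45.
Zara ∩ Quinn ∩ Arjun: 09:15-12:00, 15:15-17:00.
Zara ∩ Quinn ∩ Arjun ∩ Kira: 09:15-12:00, 15:15-17:00.
Zara ∩ Quinn ∩ Arjun ∩ Kira ∩ Esperanza: 09:15-12:00, 15:15-17:00.
Zara ∩ Quinn ∩ Arjun ∩ Kira ∩ Esperanza ∩ Hiro: 09:15-12:00, 16:15-17:00.
Summing the common windows: 165 + 45 = 210 minutes.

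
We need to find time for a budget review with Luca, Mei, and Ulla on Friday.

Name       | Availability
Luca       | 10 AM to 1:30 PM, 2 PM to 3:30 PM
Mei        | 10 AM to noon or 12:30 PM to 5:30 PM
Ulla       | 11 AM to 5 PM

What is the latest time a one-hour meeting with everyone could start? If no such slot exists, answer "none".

14:30

Luca ∩ Mei: 10:00-12:00, 12:30-13:30, 14:00-15:30.
Luca ∩ Mei ∩ Ulla: 11:00-12:00, 12:30-13:30, 14:00-15:30.
Those are the intersection windows.
The last common window of at least 60 minutes is 14:00-15:30; a 60-minute meeting can start as late as 14:30 and still end by 15:30.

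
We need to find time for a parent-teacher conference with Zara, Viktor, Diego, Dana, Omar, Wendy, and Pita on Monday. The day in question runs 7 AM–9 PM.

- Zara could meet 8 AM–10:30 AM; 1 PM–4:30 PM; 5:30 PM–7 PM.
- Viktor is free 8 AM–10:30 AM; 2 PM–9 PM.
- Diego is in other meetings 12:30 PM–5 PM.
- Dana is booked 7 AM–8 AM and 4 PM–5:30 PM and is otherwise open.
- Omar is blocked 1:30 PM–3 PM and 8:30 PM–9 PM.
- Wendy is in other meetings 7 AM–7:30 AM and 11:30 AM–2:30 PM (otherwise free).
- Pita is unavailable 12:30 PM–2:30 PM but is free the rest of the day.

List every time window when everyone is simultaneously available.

Zara free: 08:00-10:30, 13:00-16:30, 17:30-19:00.
Viktor free: 08:00-10:30, 14:00-21:00.
Diego free: 07:00-12:30, 17:00-21:00 (invert busy blocks within the working day).
Dana free: 08:00-16:00, 17:30-21:00 (invert busy blocks within the working day).
Omar free: 07:00-13:30, 15:00-20:30 (invert busy blocks within the working day).
Wendy free: 07:30-11:30, 14:30-21:00 (invert busy blocks within the working day).
Pita free: 07:00-12:30, 14:30-21:00 (invert busy blocks within the working day).
Zara ∩ Viktor: 08:00-10:30, 14:00-16:30, 17:30-19:00.
Zara ∩ Viktor ∩ Diego: 08:00-10:30, 17:30-19:00.
Zara ∩ Viktor ∩ Diego ∩ Dana: 08:00-10:30, 17:30-19:00.
Zara ∩ Viktor ∩ Diego ∩ Dana ∩ Omar: 08:00-10:30, 17:30-19:00.
Zara ∩ Viktor ∩ Diego ∩ Dana ∩ Omar ∩ Wendy: 08:00-10:30, 17:30-19:00.
Zara ∩ Viktor ∩ Diego ∩ Dana ∩ Omar ∩ Wendy ∩ Pita: 08:00-10:30, 17:30-19:00.
Those are the intersection windows.

08:00-10:30, 17:30-19:00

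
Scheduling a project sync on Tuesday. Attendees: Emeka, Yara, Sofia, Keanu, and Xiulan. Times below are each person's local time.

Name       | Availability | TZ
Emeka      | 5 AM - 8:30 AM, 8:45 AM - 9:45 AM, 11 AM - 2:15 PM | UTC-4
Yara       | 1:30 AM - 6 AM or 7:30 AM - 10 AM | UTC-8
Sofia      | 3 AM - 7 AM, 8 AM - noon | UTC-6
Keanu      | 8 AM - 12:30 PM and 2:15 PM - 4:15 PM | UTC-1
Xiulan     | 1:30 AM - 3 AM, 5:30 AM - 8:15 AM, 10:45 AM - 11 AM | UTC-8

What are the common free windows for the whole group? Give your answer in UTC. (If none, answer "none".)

Emeka in UTC: 09:00-12:30, 12:45-13:45, 15:00-18:15 (add 4h to convert from UTC-4).
Yara in UTC: 09:30-14:00, 15:30-18:00 (add 8h to convert from UTC-8).
Sofia in UTC: 09:00-13:00, 14:00-18:00 (add 6h to convert from UTC-6).
Keanu in UTC: 09:00-13:30, 15:15-17:15 (add 1h to convert from UTC-1).
Xiulan in UTC: 09:30-11:00, 13:30-16:15, 18:45-19:00 (add 8h to convert from UTC-8).
Emeka ∩ Yara: 09:30-12:30, 12:45-13:45, 15:30-18:00.
Emeka ∩ Yara ∩ Sofia: 09:30-12:30, 12:45-13:00, 15:30-18:00.
Emeka ∩ Yara ∩ Sofia ∩ Keanu: 09:30-12:30, 12:45-13:00, 15:30-17:15.
Emeka ∩ Yara ∩ Sofia ∩ Keanu ∩ Xiulan: 09:30-11:00, 15:30-16:15.
So the common availability across everyone is 09:30-11:00, 15:30-16:15.

09:30-11:00, 15:30-16:15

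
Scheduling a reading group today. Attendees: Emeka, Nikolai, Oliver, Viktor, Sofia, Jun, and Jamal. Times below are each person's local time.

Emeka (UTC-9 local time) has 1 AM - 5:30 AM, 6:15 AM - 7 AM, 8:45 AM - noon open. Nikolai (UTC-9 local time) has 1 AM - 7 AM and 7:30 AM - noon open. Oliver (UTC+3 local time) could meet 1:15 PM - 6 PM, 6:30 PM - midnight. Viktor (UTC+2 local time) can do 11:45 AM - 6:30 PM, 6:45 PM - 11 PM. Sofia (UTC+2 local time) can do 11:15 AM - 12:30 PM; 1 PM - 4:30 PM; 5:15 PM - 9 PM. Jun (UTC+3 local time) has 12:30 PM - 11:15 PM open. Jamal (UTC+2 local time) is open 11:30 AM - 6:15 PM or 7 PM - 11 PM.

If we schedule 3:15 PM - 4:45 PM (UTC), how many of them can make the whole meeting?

Emeka in UTC: 10:00-14:30, 15:15-16:00, 17:45-21:00 (add 9h to convert from UTC-9).
Nikolai in UTC: 10:00-16:00, 16:30-21:00 (add 9h to convert from UTC-9).
Oliver in UTC: 10:15-15:00, 15:30-21:00 (subtract 3h to convert from UTC+3).
Viktor in UTC: 09:45-16:30, 16:45-21:00 (subtract 2h to convert from UTC+2).
Sofia in UTC: 09:15-10:30, 11:00-14:30, 15:15-19:00 (subtract 2h to convert from UTC+2).
Jun in UTC: 09:30-20:15 (subtract 3h to convert from UTC+3).
Jamal in UTC: 09:30-16:15, 17:00-21:00 (subtract 2h to convert from UTC+2).
Sofia and Jun can make the full 15:15-16:45 slot — that's 2.

2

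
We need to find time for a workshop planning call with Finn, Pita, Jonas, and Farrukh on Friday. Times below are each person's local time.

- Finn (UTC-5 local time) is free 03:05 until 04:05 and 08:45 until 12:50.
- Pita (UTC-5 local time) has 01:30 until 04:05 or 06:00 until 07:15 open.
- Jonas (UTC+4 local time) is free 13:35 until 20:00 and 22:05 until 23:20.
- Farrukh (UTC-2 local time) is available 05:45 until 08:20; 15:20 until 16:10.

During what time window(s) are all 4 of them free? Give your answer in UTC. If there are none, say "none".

none

Finn in UTC: 08:05-09:05, 13:45-17:50 (add 5h to convert from UTC-5).
Pita in UTC: 06:30-09:05, 11:00-12:15 (add 5h to convert from UTC-5).
Jonas in UTC: 09:35-16:00, 18:05-19:20 (subtract 4h to convert from UTC+4).
Farrukh in UTC: 07:45-10:20, 17:20-18:10 (add 2h to convert from UTC-2).
Finn ∩ Pita: 08:05-09:05.
Finn ∩ Pita ∩ Jonas: ∅.
Finn ∩ Pita ∩ Jonas ∩ Farrukh: ∅.
There is no time when everyone is free.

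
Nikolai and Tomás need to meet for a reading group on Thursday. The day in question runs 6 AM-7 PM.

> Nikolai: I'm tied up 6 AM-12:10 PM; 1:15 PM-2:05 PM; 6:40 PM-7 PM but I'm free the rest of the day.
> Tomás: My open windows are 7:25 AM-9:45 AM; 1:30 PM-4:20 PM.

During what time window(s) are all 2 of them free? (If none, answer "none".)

14:05-16:20

Nikolai free: 12:10-13:15, 14:05-18:40 (invert busy blocks within the working day).
Tomás free: 07:25-09:45, 13:30-16:20.
Nikolai ∩ Tomás: 14:05-16:20.
So the common availability across everyone is 14:05-16:20.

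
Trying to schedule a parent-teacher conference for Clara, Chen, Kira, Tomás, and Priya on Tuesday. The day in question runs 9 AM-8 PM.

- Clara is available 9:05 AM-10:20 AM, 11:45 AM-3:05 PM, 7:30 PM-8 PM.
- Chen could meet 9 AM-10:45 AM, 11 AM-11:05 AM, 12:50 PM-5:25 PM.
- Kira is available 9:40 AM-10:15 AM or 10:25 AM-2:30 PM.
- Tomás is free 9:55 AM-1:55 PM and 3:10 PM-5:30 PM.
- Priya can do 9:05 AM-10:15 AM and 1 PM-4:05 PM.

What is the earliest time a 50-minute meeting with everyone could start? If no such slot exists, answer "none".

Clara ∩ Chen: 09:05-10:20, 12:50-15:05.
Clara ∩ Chen ∩ Kira: 09:40-10:15, 12:50-14:30.
Clara ∩ Chen ∩ Kira ∩ Tomás: 09:55-10:15, 12:50-13:55.
Clara ∩ Chen ∩ Kira ∩ Tomás ∩ Priya: 09:55-10:15, 13:00-13:55.
The first common window of at least 50 minutes is 13:00-13:55, so the earliest start is 13:00.

13:00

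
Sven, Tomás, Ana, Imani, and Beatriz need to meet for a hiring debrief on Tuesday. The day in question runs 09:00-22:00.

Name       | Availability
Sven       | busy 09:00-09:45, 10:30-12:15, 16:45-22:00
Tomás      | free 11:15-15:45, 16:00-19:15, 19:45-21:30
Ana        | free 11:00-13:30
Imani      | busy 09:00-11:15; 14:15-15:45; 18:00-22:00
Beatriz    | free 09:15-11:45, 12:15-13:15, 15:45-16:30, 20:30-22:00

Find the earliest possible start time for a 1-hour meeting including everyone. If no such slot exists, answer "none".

Sven free: 09:45-10:30, 12:15-16:45 (invert busy blocks within the working day).
Tomás free: 11:15-15:45, 16:00-19:15, 19:45-21:30.
Ana free: 11:00-13:30.
Imani free: 11:15-14:15, 15:45-18:00 (invert busy blocks within the working day).
Beatriz free: 09:15-11:45, 12:15-13:15, 15:45-16:30, 20:30-22:00.
Sven ∩ Tomás: 12:15-15:45, 16:00-16:45.
Sven ∩ Tomás ∩ Ana: 12:15-13:30.
Sven ∩ Tomás ∩ Ana ∩ Imani: 12:15-13:30.
Sven ∩ Tomás ∩ Ana ∩ Imani ∩ Beatriz: 12:15-13:15.
The first common window of at least 60 minutes is 12:15-13:15, so the earliest start is 12:15.

12:15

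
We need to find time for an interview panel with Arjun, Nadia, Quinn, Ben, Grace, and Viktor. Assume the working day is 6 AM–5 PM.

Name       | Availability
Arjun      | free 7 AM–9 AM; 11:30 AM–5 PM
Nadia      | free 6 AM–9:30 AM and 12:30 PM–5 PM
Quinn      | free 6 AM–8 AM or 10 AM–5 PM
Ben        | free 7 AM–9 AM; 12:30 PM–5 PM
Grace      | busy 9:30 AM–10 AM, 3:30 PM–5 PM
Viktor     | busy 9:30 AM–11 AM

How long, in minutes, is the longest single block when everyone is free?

180

Arjun free: 07:00-09:00, 11:30-17:00.
Nadia free: 06:00-09:30, 12:30-17:00.
Quinn free: 06:00-08:00, 10:00-17:00.
Ben free: 07:00-09:00, 12:30-17:00.
Grace free: 06:00-09:30, 10:00-15:30 (invert busy blocks within the working day).
Viktor free: 06:00-09:30, 11:00-17:00 (invert busy blocks within the working day).
Arjun ∩ Nadia: 07:00-09:00, 12:30-17:00.
Arjun ∩ Nadia ∩ Quinn: 07:00-08:00, 12:30-17:00.
Arjun ∩ Nadia ∩ Quinn ∩ Ben: 07:00-08:00, 12:30-17:00.
Arjun ∩ Nadia ∩ Quinn ∩ Ben ∩ Grace: 07:00-08:00, 12:30-15:30.
Arjun ∩ Nadia ∩ Quinn ∩ Ben ∩ Grace ∩ Viktor: 07:00-08:00, 12:30-15:30.
So the common availability across everyone is 07:00-08:00, 12:30-15:30.
The longest is 12:30-15:30 at 180 minutes.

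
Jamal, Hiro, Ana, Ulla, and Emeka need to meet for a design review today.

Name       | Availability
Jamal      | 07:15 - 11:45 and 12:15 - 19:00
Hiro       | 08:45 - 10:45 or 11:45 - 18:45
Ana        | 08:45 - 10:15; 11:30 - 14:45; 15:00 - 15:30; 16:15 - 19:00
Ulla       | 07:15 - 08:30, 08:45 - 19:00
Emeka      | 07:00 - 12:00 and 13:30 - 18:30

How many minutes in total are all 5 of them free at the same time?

Jamal ∩ Hiro: 08:45-10:45, 12:15-18:45.
Jamal ∩ Hiro ∩ Ana: 08:45-10:15, 12:15-14:45, 15:00-15:30, 16:15-18:45.
Jamal ∩ Hiro ∩ Ana ∩ Ulla: 08:45-10:15, 12:15-14:45, 15:00-15:30, 16:15-18:45.
Jamal ∩ Hiro ∩ Ana ∩ Ulla ∩ Emeka: 08:45-10:15, 13:30-14:45, 15:00-15:30, 16:15-18:30.
Summing the common windows: 90 + 75 + 30 + 135 = 330 minutes.

330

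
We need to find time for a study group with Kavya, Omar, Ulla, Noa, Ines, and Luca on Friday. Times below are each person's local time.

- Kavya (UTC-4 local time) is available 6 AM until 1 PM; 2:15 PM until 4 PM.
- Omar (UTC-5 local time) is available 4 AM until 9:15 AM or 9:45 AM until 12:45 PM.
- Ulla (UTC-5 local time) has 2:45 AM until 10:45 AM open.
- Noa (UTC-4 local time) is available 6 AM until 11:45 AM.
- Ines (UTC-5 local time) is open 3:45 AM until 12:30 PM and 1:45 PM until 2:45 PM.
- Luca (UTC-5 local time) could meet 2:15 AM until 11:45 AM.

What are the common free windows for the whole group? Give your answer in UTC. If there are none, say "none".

Kavya in UTC: 10:00-17:00, 18:15-20:00 (add 4h to convert from UTC-4).
Omar in UTC: 09:00-14:15, 14:45-17:45 (add 5h to convert from UTC-5).
Ulla in UTC: 07:45-15:45 (add 5h to convert from UTC-5).
Noa in UTC: 10:00-15:45 (add 4h to convert from UTC-4).
Ines in UTC: 08:45-17:30, 18:45-19:45 (add 5h to convert from UTC-5).
Luca in UTC: 07:15-16:45 (add 5h to convert from UTC-5).
Kavya ∩ Omar: 10:00-14:15, 14:45-17:00.
Kavya ∩ Omar ∩ Ulla: 10:00-14:15, 14:45-15:45.
Kavya ∩ Omar ∩ Ulla ∩ Noa: 10:00-14:15, 14:45-15:45.
Kavya ∩ Omar ∩ Ulla ∩ Noa ∩ Ines: 10:00-14:15, 14:45-15:45.
Kavya ∩ Omar ∩ Ulla ∩ Noa ∩ Ines ∩ Luca: 10:00-14:15, 14:45-15:45.

10:00-14:15, 14:45-15:45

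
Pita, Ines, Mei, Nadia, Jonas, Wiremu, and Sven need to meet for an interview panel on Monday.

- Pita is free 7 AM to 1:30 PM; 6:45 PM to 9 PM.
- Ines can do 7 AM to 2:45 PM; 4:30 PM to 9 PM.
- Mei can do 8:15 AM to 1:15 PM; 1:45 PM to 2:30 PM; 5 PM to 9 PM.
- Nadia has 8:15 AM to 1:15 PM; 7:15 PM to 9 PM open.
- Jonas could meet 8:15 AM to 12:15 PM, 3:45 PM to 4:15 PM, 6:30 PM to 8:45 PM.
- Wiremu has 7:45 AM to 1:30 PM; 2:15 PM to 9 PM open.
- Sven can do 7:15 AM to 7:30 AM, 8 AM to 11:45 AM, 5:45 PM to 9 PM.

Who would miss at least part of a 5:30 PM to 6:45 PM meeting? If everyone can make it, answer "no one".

Pita: not fully free for 17:30-18:45. Ines: free for 17:30-18:45. Mei: free for 17:30-18:45. Nadia: not fully free for 17:30-18:45. Jonas: not fully free for 17:30-18:45. Wiremu: free for 17:30-18:45. Sven: not fully free for 17:30-18:45.

Jonas, Nadia, Pita, Sven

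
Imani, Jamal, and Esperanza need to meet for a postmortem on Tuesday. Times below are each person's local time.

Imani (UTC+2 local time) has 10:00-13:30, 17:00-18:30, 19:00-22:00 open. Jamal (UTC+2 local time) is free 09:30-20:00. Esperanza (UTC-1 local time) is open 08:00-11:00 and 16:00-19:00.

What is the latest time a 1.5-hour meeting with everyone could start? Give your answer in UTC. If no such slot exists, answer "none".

Imani in UTC: 08:00-11:30, 15:00-16:30, 17:00-20:00 (subtract 2h to convert from UTC+2).
Jamal in UTC: 07:30-18:00 (subtract 2h to convert from UTC+2).
Esperanza in UTC: 09:00-12:00, 17:00-20:00 (add 1h to convert from UTC-1).
Imani ∩ Jamal: 08:00-11:30, 15:00-16:30, 17:00-18:00.
Imani ∩ Jamal ∩ Esperanza: 09:00-11:30, 17:00-18:00.
The last common window of at least 90 minutes is 09:00-11:30; a 90-minute meeting can start as late as 10:00 and still end by 11:30.

10:00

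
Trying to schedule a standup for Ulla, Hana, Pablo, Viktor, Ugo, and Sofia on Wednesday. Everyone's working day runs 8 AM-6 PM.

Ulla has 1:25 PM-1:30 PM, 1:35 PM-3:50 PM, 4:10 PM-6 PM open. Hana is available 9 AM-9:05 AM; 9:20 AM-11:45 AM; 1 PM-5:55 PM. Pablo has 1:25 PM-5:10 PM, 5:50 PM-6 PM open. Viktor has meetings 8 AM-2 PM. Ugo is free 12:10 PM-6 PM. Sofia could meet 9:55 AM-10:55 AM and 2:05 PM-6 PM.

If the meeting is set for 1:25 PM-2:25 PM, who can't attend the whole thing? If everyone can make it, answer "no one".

Sofia, Ulla, Viktor

Ulla free: 13:25-13:30, 13:35-15:50, 16:10-18:00.
Hana free: 09:00-09:05, 09:20-11:45, 13:00-17:55.
Pablo free: 13:25-17:10, 17:50-18:00.
Viktor free: 14:00-18:00 (invert busy blocks within the working day).
Ugo free: 12:10-18:00.
Sofia free: 09:55-10:55, 14:05-18:00.
Ulla: not fully free for 13:25-14:25. Hana: free for 13:25-14:25. Pablo: free for 13:25-14:25. Viktor: not fully free for 13:25-14:25. Ugo: free for 13:25-14:25. Sofia: not fully free for 13:25-14:25.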